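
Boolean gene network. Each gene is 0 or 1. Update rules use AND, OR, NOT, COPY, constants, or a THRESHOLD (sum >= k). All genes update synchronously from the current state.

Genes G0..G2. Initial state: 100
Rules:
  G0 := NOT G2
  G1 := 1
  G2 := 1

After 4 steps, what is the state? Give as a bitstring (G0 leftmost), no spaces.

Step 1: G0=NOT G2=NOT 0=1 G1=1(const) G2=1(const) -> 111
Step 2: G0=NOT G2=NOT 1=0 G1=1(const) G2=1(const) -> 011
Step 3: G0=NOT G2=NOT 1=0 G1=1(const) G2=1(const) -> 011
Step 4: G0=NOT G2=NOT 1=0 G1=1(const) G2=1(const) -> 011

011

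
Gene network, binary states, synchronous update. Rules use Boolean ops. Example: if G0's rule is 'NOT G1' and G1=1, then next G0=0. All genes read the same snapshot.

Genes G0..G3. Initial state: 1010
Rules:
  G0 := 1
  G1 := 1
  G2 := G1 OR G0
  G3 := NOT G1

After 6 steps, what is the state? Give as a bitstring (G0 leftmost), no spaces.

Step 1: G0=1(const) G1=1(const) G2=G1|G0=0|1=1 G3=NOT G1=NOT 0=1 -> 1111
Step 2: G0=1(const) G1=1(const) G2=G1|G0=1|1=1 G3=NOT G1=NOT 1=0 -> 1110
Step 3: G0=1(const) G1=1(const) G2=G1|G0=1|1=1 G3=NOT G1=NOT 1=0 -> 1110
Step 4: G0=1(const) G1=1(const) G2=G1|G0=1|1=1 G3=NOT G1=NOT 1=0 -> 1110
Step 5: G0=1(const) G1=1(const) G2=G1|G0=1|1=1 G3=NOT G1=NOT 1=0 -> 1110
Step 6: G0=1(const) G1=1(const) G2=G1|G0=1|1=1 G3=NOT G1=NOT 1=0 -> 1110

1110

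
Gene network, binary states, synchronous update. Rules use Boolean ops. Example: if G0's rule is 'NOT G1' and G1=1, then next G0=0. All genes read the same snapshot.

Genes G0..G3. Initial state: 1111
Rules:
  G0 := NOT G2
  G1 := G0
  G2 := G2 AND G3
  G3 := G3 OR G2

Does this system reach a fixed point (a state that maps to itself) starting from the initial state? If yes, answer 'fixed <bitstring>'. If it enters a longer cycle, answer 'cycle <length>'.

Answer: fixed 0011

Derivation:
Step 0: 1111
Step 1: G0=NOT G2=NOT 1=0 G1=G0=1 G2=G2&G3=1&1=1 G3=G3|G2=1|1=1 -> 0111
Step 2: G0=NOT G2=NOT 1=0 G1=G0=0 G2=G2&G3=1&1=1 G3=G3|G2=1|1=1 -> 0011
Step 3: G0=NOT G2=NOT 1=0 G1=G0=0 G2=G2&G3=1&1=1 G3=G3|G2=1|1=1 -> 0011
Fixed point reached at step 2: 0011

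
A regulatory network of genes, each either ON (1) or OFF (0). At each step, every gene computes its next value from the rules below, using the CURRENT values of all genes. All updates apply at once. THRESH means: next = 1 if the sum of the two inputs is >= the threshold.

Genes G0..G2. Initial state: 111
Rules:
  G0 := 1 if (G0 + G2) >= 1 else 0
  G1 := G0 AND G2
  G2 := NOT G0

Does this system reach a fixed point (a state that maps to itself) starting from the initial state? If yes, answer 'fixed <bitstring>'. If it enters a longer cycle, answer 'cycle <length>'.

Step 0: 111
Step 1: G0=(1+1>=1)=1 G1=G0&G2=1&1=1 G2=NOT G0=NOT 1=0 -> 110
Step 2: G0=(1+0>=1)=1 G1=G0&G2=1&0=0 G2=NOT G0=NOT 1=0 -> 100
Step 3: G0=(1+0>=1)=1 G1=G0&G2=1&0=0 G2=NOT G0=NOT 1=0 -> 100
Fixed point reached at step 2: 100

Answer: fixed 100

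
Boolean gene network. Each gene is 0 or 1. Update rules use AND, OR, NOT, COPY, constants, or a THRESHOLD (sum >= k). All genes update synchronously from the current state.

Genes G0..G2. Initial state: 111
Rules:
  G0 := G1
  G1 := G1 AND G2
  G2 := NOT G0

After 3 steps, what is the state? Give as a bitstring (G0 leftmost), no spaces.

Step 1: G0=G1=1 G1=G1&G2=1&1=1 G2=NOT G0=NOT 1=0 -> 110
Step 2: G0=G1=1 G1=G1&G2=1&0=0 G2=NOT G0=NOT 1=0 -> 100
Step 3: G0=G1=0 G1=G1&G2=0&0=0 G2=NOT G0=NOT 1=0 -> 000

000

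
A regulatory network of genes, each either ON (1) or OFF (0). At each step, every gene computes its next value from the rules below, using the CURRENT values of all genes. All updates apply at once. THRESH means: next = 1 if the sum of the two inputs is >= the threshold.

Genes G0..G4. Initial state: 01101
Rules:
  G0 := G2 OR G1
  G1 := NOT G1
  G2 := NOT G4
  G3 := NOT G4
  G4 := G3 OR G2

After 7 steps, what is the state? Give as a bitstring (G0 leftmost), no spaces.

Step 1: G0=G2|G1=1|1=1 G1=NOT G1=NOT 1=0 G2=NOT G4=NOT 1=0 G3=NOT G4=NOT 1=0 G4=G3|G2=0|1=1 -> 10001
Step 2: G0=G2|G1=0|0=0 G1=NOT G1=NOT 0=1 G2=NOT G4=NOT 1=0 G3=NOT G4=NOT 1=0 G4=G3|G2=0|0=0 -> 01000
Step 3: G0=G2|G1=0|1=1 G1=NOT G1=NOT 1=0 G2=NOT G4=NOT 0=1 G3=NOT G4=NOT 0=1 G4=G3|G2=0|0=0 -> 10110
Step 4: G0=G2|G1=1|0=1 G1=NOT G1=NOT 0=1 G2=NOT G4=NOT 0=1 G3=NOT G4=NOT 0=1 G4=G3|G2=1|1=1 -> 11111
Step 5: G0=G2|G1=1|1=1 G1=NOT G1=NOT 1=0 G2=NOT G4=NOT 1=0 G3=NOT G4=NOT 1=0 G4=G3|G2=1|1=1 -> 10001
Step 6: G0=G2|G1=0|0=0 G1=NOT G1=NOT 0=1 G2=NOT G4=NOT 1=0 G3=NOT G4=NOT 1=0 G4=G3|G2=0|0=0 -> 01000
Step 7: G0=G2|G1=0|1=1 G1=NOT G1=NOT 1=0 G2=NOT G4=NOT 0=1 G3=NOT G4=NOT 0=1 G4=G3|G2=0|0=0 -> 10110

10110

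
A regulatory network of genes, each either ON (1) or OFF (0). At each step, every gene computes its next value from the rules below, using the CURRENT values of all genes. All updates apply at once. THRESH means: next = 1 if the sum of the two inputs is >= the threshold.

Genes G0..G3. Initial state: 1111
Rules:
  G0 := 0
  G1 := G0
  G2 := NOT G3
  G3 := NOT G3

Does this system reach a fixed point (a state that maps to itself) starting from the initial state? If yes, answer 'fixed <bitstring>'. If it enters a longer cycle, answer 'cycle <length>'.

Step 0: 1111
Step 1: G0=0(const) G1=G0=1 G2=NOT G3=NOT 1=0 G3=NOT G3=NOT 1=0 -> 0100
Step 2: G0=0(const) G1=G0=0 G2=NOT G3=NOT 0=1 G3=NOT G3=NOT 0=1 -> 0011
Step 3: G0=0(const) G1=G0=0 G2=NOT G3=NOT 1=0 G3=NOT G3=NOT 1=0 -> 0000
Step 4: G0=0(const) G1=G0=0 G2=NOT G3=NOT 0=1 G3=NOT G3=NOT 0=1 -> 0011
Cycle of length 2 starting at step 2 -> no fixed point

Answer: cycle 2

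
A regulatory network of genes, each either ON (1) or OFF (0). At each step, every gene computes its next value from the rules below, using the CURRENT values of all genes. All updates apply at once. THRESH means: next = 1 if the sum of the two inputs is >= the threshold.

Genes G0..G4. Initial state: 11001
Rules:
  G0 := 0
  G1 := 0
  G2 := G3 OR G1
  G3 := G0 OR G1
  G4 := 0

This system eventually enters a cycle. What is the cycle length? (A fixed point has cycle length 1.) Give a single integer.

Answer: 1

Derivation:
Step 0: 11001
Step 1: G0=0(const) G1=0(const) G2=G3|G1=0|1=1 G3=G0|G1=1|1=1 G4=0(const) -> 00110
Step 2: G0=0(const) G1=0(const) G2=G3|G1=1|0=1 G3=G0|G1=0|0=0 G4=0(const) -> 00100
Step 3: G0=0(const) G1=0(const) G2=G3|G1=0|0=0 G3=G0|G1=0|0=0 G4=0(const) -> 00000
Step 4: G0=0(const) G1=0(const) G2=G3|G1=0|0=0 G3=G0|G1=0|0=0 G4=0(const) -> 00000
State from step 4 equals state from step 3 -> cycle length 1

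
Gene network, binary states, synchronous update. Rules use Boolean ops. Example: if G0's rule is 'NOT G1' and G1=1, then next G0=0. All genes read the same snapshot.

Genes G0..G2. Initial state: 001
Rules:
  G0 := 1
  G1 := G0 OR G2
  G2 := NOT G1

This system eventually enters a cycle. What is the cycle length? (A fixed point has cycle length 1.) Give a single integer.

Answer: 1

Derivation:
Step 0: 001
Step 1: G0=1(const) G1=G0|G2=0|1=1 G2=NOT G1=NOT 0=1 -> 111
Step 2: G0=1(const) G1=G0|G2=1|1=1 G2=NOT G1=NOT 1=0 -> 110
Step 3: G0=1(const) G1=G0|G2=1|0=1 G2=NOT G1=NOT 1=0 -> 110
State from step 3 equals state from step 2 -> cycle length 1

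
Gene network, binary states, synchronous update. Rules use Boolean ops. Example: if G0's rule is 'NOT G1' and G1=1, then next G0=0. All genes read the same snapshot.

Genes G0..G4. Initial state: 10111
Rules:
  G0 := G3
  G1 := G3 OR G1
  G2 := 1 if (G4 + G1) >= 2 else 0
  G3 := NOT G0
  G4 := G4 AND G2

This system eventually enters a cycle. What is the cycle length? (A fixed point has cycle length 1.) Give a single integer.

Step 0: 10111
Step 1: G0=G3=1 G1=G3|G1=1|0=1 G2=(1+0>=2)=0 G3=NOT G0=NOT 1=0 G4=G4&G2=1&1=1 -> 11001
Step 2: G0=G3=0 G1=G3|G1=0|1=1 G2=(1+1>=2)=1 G3=NOT G0=NOT 1=0 G4=G4&G2=1&0=0 -> 01100
Step 3: G0=G3=0 G1=G3|G1=0|1=1 G2=(0+1>=2)=0 G3=NOT G0=NOT 0=1 G4=G4&G2=0&1=0 -> 01010
Step 4: G0=G3=1 G1=G3|G1=1|1=1 G2=(0+1>=2)=0 G3=NOT G0=NOT 0=1 G4=G4&G2=0&0=0 -> 11010
Step 5: G0=G3=1 G1=G3|G1=1|1=1 G2=(0+1>=2)=0 G3=NOT G0=NOT 1=0 G4=G4&G2=0&0=0 -> 11000
Step 6: G0=G3=0 G1=G3|G1=0|1=1 G2=(0+1>=2)=0 G3=NOT G0=NOT 1=0 G4=G4&G2=0&0=0 -> 01000
Step 7: G0=G3=0 G1=G3|G1=0|1=1 G2=(0+1>=2)=0 G3=NOT G0=NOT 0=1 G4=G4&G2=0&0=0 -> 01010
State from step 7 equals state from step 3 -> cycle length 4

Answer: 4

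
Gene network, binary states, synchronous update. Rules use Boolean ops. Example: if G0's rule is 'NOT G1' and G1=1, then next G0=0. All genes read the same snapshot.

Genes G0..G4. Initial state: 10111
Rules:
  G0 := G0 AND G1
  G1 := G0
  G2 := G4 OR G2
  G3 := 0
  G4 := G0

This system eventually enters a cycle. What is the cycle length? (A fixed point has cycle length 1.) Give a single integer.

Step 0: 10111
Step 1: G0=G0&G1=1&0=0 G1=G0=1 G2=G4|G2=1|1=1 G3=0(const) G4=G0=1 -> 01101
Step 2: G0=G0&G1=0&1=0 G1=G0=0 G2=G4|G2=1|1=1 G3=0(const) G4=G0=0 -> 00100
Step 3: G0=G0&G1=0&0=0 G1=G0=0 G2=G4|G2=0|1=1 G3=0(const) G4=G0=0 -> 00100
State from step 3 equals state from step 2 -> cycle length 1

Answer: 1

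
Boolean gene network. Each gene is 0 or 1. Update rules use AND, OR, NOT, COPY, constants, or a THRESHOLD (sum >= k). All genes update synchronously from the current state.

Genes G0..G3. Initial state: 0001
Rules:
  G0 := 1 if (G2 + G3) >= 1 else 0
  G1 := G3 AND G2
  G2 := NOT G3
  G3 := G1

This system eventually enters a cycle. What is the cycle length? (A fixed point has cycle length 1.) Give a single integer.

Answer: 1

Derivation:
Step 0: 0001
Step 1: G0=(0+1>=1)=1 G1=G3&G2=1&0=0 G2=NOT G3=NOT 1=0 G3=G1=0 -> 1000
Step 2: G0=(0+0>=1)=0 G1=G3&G2=0&0=0 G2=NOT G3=NOT 0=1 G3=G1=0 -> 0010
Step 3: G0=(1+0>=1)=1 G1=G3&G2=0&1=0 G2=NOT G3=NOT 0=1 G3=G1=0 -> 1010
Step 4: G0=(1+0>=1)=1 G1=G3&G2=0&1=0 G2=NOT G3=NOT 0=1 G3=G1=0 -> 1010
State from step 4 equals state from step 3 -> cycle length 1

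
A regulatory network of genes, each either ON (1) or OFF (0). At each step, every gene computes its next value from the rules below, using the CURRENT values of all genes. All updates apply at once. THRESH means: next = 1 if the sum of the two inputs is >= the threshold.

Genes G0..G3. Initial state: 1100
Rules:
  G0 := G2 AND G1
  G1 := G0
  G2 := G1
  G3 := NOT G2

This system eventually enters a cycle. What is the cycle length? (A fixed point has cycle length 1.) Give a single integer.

Answer: 1

Derivation:
Step 0: 1100
Step 1: G0=G2&G1=0&1=0 G1=G0=1 G2=G1=1 G3=NOT G2=NOT 0=1 -> 0111
Step 2: G0=G2&G1=1&1=1 G1=G0=0 G2=G1=1 G3=NOT G2=NOT 1=0 -> 1010
Step 3: G0=G2&G1=1&0=0 G1=G0=1 G2=G1=0 G3=NOT G2=NOT 1=0 -> 0100
Step 4: G0=G2&G1=0&1=0 G1=G0=0 G2=G1=1 G3=NOT G2=NOT 0=1 -> 0011
Step 5: G0=G2&G1=1&0=0 G1=G0=0 G2=G1=0 G3=NOT G2=NOT 1=0 -> 0000
Step 6: G0=G2&G1=0&0=0 G1=G0=0 G2=G1=0 G3=NOT G2=NOT 0=1 -> 0001
Step 7: G0=G2&G1=0&0=0 G1=G0=0 G2=G1=0 G3=NOT G2=NOT 0=1 -> 0001
State from step 7 equals state from step 6 -> cycle length 1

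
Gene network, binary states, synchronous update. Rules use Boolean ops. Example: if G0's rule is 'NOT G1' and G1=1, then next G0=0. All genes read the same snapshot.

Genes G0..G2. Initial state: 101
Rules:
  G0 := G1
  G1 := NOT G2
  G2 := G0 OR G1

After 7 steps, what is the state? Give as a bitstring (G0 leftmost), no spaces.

Step 1: G0=G1=0 G1=NOT G2=NOT 1=0 G2=G0|G1=1|0=1 -> 001
Step 2: G0=G1=0 G1=NOT G2=NOT 1=0 G2=G0|G1=0|0=0 -> 000
Step 3: G0=G1=0 G1=NOT G2=NOT 0=1 G2=G0|G1=0|0=0 -> 010
Step 4: G0=G1=1 G1=NOT G2=NOT 0=1 G2=G0|G1=0|1=1 -> 111
Step 5: G0=G1=1 G1=NOT G2=NOT 1=0 G2=G0|G1=1|1=1 -> 101
Step 6: G0=G1=0 G1=NOT G2=NOT 1=0 G2=G0|G1=1|0=1 -> 001
Step 7: G0=G1=0 G1=NOT G2=NOT 1=0 G2=G0|G1=0|0=0 -> 000

000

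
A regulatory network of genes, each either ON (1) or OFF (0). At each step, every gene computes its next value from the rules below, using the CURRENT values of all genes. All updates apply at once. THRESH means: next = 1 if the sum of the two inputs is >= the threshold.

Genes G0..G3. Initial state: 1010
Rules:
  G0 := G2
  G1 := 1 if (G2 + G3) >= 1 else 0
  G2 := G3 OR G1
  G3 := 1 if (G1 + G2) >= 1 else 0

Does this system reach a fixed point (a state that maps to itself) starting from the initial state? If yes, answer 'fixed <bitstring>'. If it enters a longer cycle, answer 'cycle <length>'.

Answer: fixed 1111

Derivation:
Step 0: 1010
Step 1: G0=G2=1 G1=(1+0>=1)=1 G2=G3|G1=0|0=0 G3=(0+1>=1)=1 -> 1101
Step 2: G0=G2=0 G1=(0+1>=1)=1 G2=G3|G1=1|1=1 G3=(1+0>=1)=1 -> 0111
Step 3: G0=G2=1 G1=(1+1>=1)=1 G2=G3|G1=1|1=1 G3=(1+1>=1)=1 -> 1111
Step 4: G0=G2=1 G1=(1+1>=1)=1 G2=G3|G1=1|1=1 G3=(1+1>=1)=1 -> 1111
Fixed point reached at step 3: 1111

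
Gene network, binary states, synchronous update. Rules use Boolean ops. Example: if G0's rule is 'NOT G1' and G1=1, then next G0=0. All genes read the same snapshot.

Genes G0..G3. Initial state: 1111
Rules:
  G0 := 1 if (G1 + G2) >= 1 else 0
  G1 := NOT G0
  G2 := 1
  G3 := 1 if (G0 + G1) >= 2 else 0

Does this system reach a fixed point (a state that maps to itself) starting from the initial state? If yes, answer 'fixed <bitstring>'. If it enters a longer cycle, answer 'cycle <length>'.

Answer: fixed 1010

Derivation:
Step 0: 1111
Step 1: G0=(1+1>=1)=1 G1=NOT G0=NOT 1=0 G2=1(const) G3=(1+1>=2)=1 -> 1011
Step 2: G0=(0+1>=1)=1 G1=NOT G0=NOT 1=0 G2=1(const) G3=(1+0>=2)=0 -> 1010
Step 3: G0=(0+1>=1)=1 G1=NOT G0=NOT 1=0 G2=1(const) G3=(1+0>=2)=0 -> 1010
Fixed point reached at step 2: 1010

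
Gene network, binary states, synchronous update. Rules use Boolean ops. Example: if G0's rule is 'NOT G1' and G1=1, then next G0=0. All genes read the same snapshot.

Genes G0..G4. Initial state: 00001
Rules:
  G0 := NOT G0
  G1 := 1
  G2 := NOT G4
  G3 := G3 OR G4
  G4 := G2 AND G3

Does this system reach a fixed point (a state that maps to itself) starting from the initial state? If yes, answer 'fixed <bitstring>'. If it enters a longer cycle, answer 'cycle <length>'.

Answer: cycle 4

Derivation:
Step 0: 00001
Step 1: G0=NOT G0=NOT 0=1 G1=1(const) G2=NOT G4=NOT 1=0 G3=G3|G4=0|1=1 G4=G2&G3=0&0=0 -> 11010
Step 2: G0=NOT G0=NOT 1=0 G1=1(const) G2=NOT G4=NOT 0=1 G3=G3|G4=1|0=1 G4=G2&G3=0&1=0 -> 01110
Step 3: G0=NOT G0=NOT 0=1 G1=1(const) G2=NOT G4=NOT 0=1 G3=G3|G4=1|0=1 G4=G2&G3=1&1=1 -> 11111
Step 4: G0=NOT G0=NOT 1=0 G1=1(const) G2=NOT G4=NOT 1=0 G3=G3|G4=1|1=1 G4=G2&G3=1&1=1 -> 01011
Step 5: G0=NOT G0=NOT 0=1 G1=1(const) G2=NOT G4=NOT 1=0 G3=G3|G4=1|1=1 G4=G2&G3=0&1=0 -> 11010
Cycle of length 4 starting at step 1 -> no fixed point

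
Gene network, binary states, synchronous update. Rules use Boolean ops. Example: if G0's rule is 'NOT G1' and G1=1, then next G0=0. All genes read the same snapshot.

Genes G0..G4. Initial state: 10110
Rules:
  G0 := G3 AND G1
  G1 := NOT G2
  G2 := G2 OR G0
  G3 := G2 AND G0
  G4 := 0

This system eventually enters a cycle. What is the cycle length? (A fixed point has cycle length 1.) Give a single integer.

Answer: 1

Derivation:
Step 0: 10110
Step 1: G0=G3&G1=1&0=0 G1=NOT G2=NOT 1=0 G2=G2|G0=1|1=1 G3=G2&G0=1&1=1 G4=0(const) -> 00110
Step 2: G0=G3&G1=1&0=0 G1=NOT G2=NOT 1=0 G2=G2|G0=1|0=1 G3=G2&G0=1&0=0 G4=0(const) -> 00100
Step 3: G0=G3&G1=0&0=0 G1=NOT G2=NOT 1=0 G2=G2|G0=1|0=1 G3=G2&G0=1&0=0 G4=0(const) -> 00100
State from step 3 equals state from step 2 -> cycle length 1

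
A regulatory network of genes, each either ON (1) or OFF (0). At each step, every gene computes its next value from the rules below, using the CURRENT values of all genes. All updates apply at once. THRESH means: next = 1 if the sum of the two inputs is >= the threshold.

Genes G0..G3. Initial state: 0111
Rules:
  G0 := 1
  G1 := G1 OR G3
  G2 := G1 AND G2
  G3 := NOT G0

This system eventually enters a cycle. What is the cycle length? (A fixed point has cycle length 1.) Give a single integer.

Step 0: 0111
Step 1: G0=1(const) G1=G1|G3=1|1=1 G2=G1&G2=1&1=1 G3=NOT G0=NOT 0=1 -> 1111
Step 2: G0=1(const) G1=G1|G3=1|1=1 G2=G1&G2=1&1=1 G3=NOT G0=NOT 1=0 -> 1110
Step 3: G0=1(const) G1=G1|G3=1|0=1 G2=G1&G2=1&1=1 G3=NOT G0=NOT 1=0 -> 1110
State from step 3 equals state from step 2 -> cycle length 1

Answer: 1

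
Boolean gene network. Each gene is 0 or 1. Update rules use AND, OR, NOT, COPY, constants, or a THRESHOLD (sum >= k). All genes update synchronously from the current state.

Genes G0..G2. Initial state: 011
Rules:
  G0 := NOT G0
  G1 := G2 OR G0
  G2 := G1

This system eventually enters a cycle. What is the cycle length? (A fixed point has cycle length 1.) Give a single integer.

Step 0: 011
Step 1: G0=NOT G0=NOT 0=1 G1=G2|G0=1|0=1 G2=G1=1 -> 111
Step 2: G0=NOT G0=NOT 1=0 G1=G2|G0=1|1=1 G2=G1=1 -> 011
State from step 2 equals state from step 0 -> cycle length 2

Answer: 2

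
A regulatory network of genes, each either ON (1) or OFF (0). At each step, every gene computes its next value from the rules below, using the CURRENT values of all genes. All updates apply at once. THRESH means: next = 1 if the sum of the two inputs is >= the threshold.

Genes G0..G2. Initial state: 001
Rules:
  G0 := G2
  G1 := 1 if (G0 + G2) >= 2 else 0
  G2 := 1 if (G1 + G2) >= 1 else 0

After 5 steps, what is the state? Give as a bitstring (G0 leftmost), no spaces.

Step 1: G0=G2=1 G1=(0+1>=2)=0 G2=(0+1>=1)=1 -> 101
Step 2: G0=G2=1 G1=(1+1>=2)=1 G2=(0+1>=1)=1 -> 111
Step 3: G0=G2=1 G1=(1+1>=2)=1 G2=(1+1>=1)=1 -> 111
Step 4: G0=G2=1 G1=(1+1>=2)=1 G2=(1+1>=1)=1 -> 111
Step 5: G0=G2=1 G1=(1+1>=2)=1 G2=(1+1>=1)=1 -> 111

111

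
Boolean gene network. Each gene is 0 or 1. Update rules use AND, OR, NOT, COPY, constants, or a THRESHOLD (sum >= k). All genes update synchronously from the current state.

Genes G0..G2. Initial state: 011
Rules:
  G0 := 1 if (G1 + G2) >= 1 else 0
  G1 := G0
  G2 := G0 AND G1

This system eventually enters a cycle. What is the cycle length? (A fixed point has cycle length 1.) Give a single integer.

Answer: 2

Derivation:
Step 0: 011
Step 1: G0=(1+1>=1)=1 G1=G0=0 G2=G0&G1=0&1=0 -> 100
Step 2: G0=(0+0>=1)=0 G1=G0=1 G2=G0&G1=1&0=0 -> 010
Step 3: G0=(1+0>=1)=1 G1=G0=0 G2=G0&G1=0&1=0 -> 100
State from step 3 equals state from step 1 -> cycle length 2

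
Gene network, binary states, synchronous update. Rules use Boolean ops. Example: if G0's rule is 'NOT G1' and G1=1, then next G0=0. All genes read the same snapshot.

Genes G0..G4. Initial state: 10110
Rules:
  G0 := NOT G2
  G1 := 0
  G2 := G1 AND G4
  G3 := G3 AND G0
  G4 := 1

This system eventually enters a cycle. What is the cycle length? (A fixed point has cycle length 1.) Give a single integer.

Answer: 1

Derivation:
Step 0: 10110
Step 1: G0=NOT G2=NOT 1=0 G1=0(const) G2=G1&G4=0&0=0 G3=G3&G0=1&1=1 G4=1(const) -> 00011
Step 2: G0=NOT G2=NOT 0=1 G1=0(const) G2=G1&G4=0&1=0 G3=G3&G0=1&0=0 G4=1(const) -> 10001
Step 3: G0=NOT G2=NOT 0=1 G1=0(const) G2=G1&G4=0&1=0 G3=G3&G0=0&1=0 G4=1(const) -> 10001
State from step 3 equals state from step 2 -> cycle length 1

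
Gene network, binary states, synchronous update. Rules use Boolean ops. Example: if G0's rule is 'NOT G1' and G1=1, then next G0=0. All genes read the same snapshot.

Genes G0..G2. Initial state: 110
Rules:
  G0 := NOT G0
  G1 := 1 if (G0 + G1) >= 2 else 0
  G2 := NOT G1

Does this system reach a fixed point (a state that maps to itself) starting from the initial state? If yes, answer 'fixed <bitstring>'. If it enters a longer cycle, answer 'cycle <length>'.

Answer: cycle 2

Derivation:
Step 0: 110
Step 1: G0=NOT G0=NOT 1=0 G1=(1+1>=2)=1 G2=NOT G1=NOT 1=0 -> 010
Step 2: G0=NOT G0=NOT 0=1 G1=(0+1>=2)=0 G2=NOT G1=NOT 1=0 -> 100
Step 3: G0=NOT G0=NOT 1=0 G1=(1+0>=2)=0 G2=NOT G1=NOT 0=1 -> 001
Step 4: G0=NOT G0=NOT 0=1 G1=(0+0>=2)=0 G2=NOT G1=NOT 0=1 -> 101
Step 5: G0=NOT G0=NOT 1=0 G1=(1+0>=2)=0 G2=NOT G1=NOT 0=1 -> 001
Cycle of length 2 starting at step 3 -> no fixed point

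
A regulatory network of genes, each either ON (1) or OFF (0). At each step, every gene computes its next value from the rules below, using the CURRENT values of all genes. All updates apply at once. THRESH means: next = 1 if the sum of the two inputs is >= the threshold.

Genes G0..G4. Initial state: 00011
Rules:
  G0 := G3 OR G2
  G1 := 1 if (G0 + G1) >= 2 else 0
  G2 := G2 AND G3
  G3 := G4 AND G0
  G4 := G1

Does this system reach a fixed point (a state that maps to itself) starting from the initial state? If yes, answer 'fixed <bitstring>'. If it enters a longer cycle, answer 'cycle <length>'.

Step 0: 00011
Step 1: G0=G3|G2=1|0=1 G1=(0+0>=2)=0 G2=G2&G3=0&1=0 G3=G4&G0=1&0=0 G4=G1=0 -> 10000
Step 2: G0=G3|G2=0|0=0 G1=(1+0>=2)=0 G2=G2&G3=0&0=0 G3=G4&G0=0&1=0 G4=G1=0 -> 00000
Step 3: G0=G3|G2=0|0=0 G1=(0+0>=2)=0 G2=G2&G3=0&0=0 G3=G4&G0=0&0=0 G4=G1=0 -> 00000
Fixed point reached at step 2: 00000

Answer: fixed 00000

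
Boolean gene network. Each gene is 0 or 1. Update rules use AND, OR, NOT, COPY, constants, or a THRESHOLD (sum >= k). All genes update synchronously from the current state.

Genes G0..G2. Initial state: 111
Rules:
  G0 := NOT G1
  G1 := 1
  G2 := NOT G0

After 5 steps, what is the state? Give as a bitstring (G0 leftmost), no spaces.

Step 1: G0=NOT G1=NOT 1=0 G1=1(const) G2=NOT G0=NOT 1=0 -> 010
Step 2: G0=NOT G1=NOT 1=0 G1=1(const) G2=NOT G0=NOT 0=1 -> 011
Step 3: G0=NOT G1=NOT 1=0 G1=1(const) G2=NOT G0=NOT 0=1 -> 011
Step 4: G0=NOT G1=NOT 1=0 G1=1(const) G2=NOT G0=NOT 0=1 -> 011
Step 5: G0=NOT G1=NOT 1=0 G1=1(const) G2=NOT G0=NOT 0=1 -> 011

011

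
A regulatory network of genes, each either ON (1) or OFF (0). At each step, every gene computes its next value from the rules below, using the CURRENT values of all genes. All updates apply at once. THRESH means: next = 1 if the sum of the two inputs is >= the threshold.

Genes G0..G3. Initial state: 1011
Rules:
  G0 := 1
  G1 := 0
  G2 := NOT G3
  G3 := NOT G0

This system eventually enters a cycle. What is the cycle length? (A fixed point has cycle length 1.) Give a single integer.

Answer: 1

Derivation:
Step 0: 1011
Step 1: G0=1(const) G1=0(const) G2=NOT G3=NOT 1=0 G3=NOT G0=NOT 1=0 -> 1000
Step 2: G0=1(const) G1=0(const) G2=NOT G3=NOT 0=1 G3=NOT G0=NOT 1=0 -> 1010
Step 3: G0=1(const) G1=0(const) G2=NOT G3=NOT 0=1 G3=NOT G0=NOT 1=0 -> 1010
State from step 3 equals state from step 2 -> cycle length 1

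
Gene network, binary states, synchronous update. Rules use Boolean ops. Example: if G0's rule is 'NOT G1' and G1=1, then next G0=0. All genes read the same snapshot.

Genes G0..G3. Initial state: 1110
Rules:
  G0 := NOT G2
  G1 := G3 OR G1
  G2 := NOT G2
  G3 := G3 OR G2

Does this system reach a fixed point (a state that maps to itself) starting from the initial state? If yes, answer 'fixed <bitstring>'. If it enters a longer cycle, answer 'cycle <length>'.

Answer: cycle 2

Derivation:
Step 0: 1110
Step 1: G0=NOT G2=NOT 1=0 G1=G3|G1=0|1=1 G2=NOT G2=NOT 1=0 G3=G3|G2=0|1=1 -> 0101
Step 2: G0=NOT G2=NOT 0=1 G1=G3|G1=1|1=1 G2=NOT G2=NOT 0=1 G3=G3|G2=1|0=1 -> 1111
Step 3: G0=NOT G2=NOT 1=0 G1=G3|G1=1|1=1 G2=NOT G2=NOT 1=0 G3=G3|G2=1|1=1 -> 0101
Cycle of length 2 starting at step 1 -> no fixed point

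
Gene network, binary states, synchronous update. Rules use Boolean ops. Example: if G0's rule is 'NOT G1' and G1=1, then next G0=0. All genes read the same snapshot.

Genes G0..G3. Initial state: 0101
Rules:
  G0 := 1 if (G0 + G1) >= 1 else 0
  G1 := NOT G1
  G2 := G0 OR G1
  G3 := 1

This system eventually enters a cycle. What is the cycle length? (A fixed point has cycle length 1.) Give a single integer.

Step 0: 0101
Step 1: G0=(0+1>=1)=1 G1=NOT G1=NOT 1=0 G2=G0|G1=0|1=1 G3=1(const) -> 1011
Step 2: G0=(1+0>=1)=1 G1=NOT G1=NOT 0=1 G2=G0|G1=1|0=1 G3=1(const) -> 1111
Step 3: G0=(1+1>=1)=1 G1=NOT G1=NOT 1=0 G2=G0|G1=1|1=1 G3=1(const) -> 1011
State from step 3 equals state from step 1 -> cycle length 2

Answer: 2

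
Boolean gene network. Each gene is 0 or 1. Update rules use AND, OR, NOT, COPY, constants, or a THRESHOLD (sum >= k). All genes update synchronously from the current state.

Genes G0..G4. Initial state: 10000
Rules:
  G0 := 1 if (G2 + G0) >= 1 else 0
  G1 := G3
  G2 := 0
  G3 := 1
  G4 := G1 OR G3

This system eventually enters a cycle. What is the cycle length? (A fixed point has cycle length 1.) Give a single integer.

Step 0: 10000
Step 1: G0=(0+1>=1)=1 G1=G3=0 G2=0(const) G3=1(const) G4=G1|G3=0|0=0 -> 10010
Step 2: G0=(0+1>=1)=1 G1=G3=1 G2=0(const) G3=1(const) G4=G1|G3=0|1=1 -> 11011
Step 3: G0=(0+1>=1)=1 G1=G3=1 G2=0(const) G3=1(const) G4=G1|G3=1|1=1 -> 11011
State from step 3 equals state from step 2 -> cycle length 1

Answer: 1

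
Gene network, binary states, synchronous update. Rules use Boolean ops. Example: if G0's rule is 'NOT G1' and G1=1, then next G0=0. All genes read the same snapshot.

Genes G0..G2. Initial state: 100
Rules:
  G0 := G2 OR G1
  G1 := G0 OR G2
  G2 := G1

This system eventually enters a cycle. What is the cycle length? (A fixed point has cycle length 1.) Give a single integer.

Answer: 1

Derivation:
Step 0: 100
Step 1: G0=G2|G1=0|0=0 G1=G0|G2=1|0=1 G2=G1=0 -> 010
Step 2: G0=G2|G1=0|1=1 G1=G0|G2=0|0=0 G2=G1=1 -> 101
Step 3: G0=G2|G1=1|0=1 G1=G0|G2=1|1=1 G2=G1=0 -> 110
Step 4: G0=G2|G1=0|1=1 G1=G0|G2=1|0=1 G2=G1=1 -> 111
Step 5: G0=G2|G1=1|1=1 G1=G0|G2=1|1=1 G2=G1=1 -> 111
State from step 5 equals state from step 4 -> cycle length 1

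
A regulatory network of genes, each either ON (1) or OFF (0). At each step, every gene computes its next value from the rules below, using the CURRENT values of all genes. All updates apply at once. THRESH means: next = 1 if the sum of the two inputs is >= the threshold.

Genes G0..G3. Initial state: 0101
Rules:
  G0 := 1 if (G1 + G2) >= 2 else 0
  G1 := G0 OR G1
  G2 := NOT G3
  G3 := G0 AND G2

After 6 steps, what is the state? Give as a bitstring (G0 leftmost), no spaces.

Step 1: G0=(1+0>=2)=0 G1=G0|G1=0|1=1 G2=NOT G3=NOT 1=0 G3=G0&G2=0&0=0 -> 0100
Step 2: G0=(1+0>=2)=0 G1=G0|G1=0|1=1 G2=NOT G3=NOT 0=1 G3=G0&G2=0&0=0 -> 0110
Step 3: G0=(1+1>=2)=1 G1=G0|G1=0|1=1 G2=NOT G3=NOT 0=1 G3=G0&G2=0&1=0 -> 1110
Step 4: G0=(1+1>=2)=1 G1=G0|G1=1|1=1 G2=NOT G3=NOT 0=1 G3=G0&G2=1&1=1 -> 1111
Step 5: G0=(1+1>=2)=1 G1=G0|G1=1|1=1 G2=NOT G3=NOT 1=0 G3=G0&G2=1&1=1 -> 1101
Step 6: G0=(1+0>=2)=0 G1=G0|G1=1|1=1 G2=NOT G3=NOT 1=0 G3=G0&G2=1&0=0 -> 0100

0100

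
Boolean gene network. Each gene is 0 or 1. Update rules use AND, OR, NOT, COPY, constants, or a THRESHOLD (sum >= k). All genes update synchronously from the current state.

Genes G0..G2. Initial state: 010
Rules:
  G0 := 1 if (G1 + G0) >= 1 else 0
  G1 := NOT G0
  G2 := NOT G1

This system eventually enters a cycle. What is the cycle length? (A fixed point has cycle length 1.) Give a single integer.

Step 0: 010
Step 1: G0=(1+0>=1)=1 G1=NOT G0=NOT 0=1 G2=NOT G1=NOT 1=0 -> 110
Step 2: G0=(1+1>=1)=1 G1=NOT G0=NOT 1=0 G2=NOT G1=NOT 1=0 -> 100
Step 3: G0=(0+1>=1)=1 G1=NOT G0=NOT 1=0 G2=NOT G1=NOT 0=1 -> 101
Step 4: G0=(0+1>=1)=1 G1=NOT G0=NOT 1=0 G2=NOT G1=NOT 0=1 -> 101
State from step 4 equals state from step 3 -> cycle length 1

Answer: 1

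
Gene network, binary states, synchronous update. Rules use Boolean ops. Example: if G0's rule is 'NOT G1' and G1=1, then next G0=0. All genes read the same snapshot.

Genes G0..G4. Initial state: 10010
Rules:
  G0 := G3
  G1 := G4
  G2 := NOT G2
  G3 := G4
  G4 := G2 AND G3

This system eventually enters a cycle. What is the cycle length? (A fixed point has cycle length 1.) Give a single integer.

Step 0: 10010
Step 1: G0=G3=1 G1=G4=0 G2=NOT G2=NOT 0=1 G3=G4=0 G4=G2&G3=0&1=0 -> 10100
Step 2: G0=G3=0 G1=G4=0 G2=NOT G2=NOT 1=0 G3=G4=0 G4=G2&G3=1&0=0 -> 00000
Step 3: G0=G3=0 G1=G4=0 G2=NOT G2=NOT 0=1 G3=G4=0 G4=G2&G3=0&0=0 -> 00100
Step 4: G0=G3=0 G1=G4=0 G2=NOT G2=NOT 1=0 G3=G4=0 G4=G2&G3=1&0=0 -> 00000
State from step 4 equals state from step 2 -> cycle length 2

Answer: 2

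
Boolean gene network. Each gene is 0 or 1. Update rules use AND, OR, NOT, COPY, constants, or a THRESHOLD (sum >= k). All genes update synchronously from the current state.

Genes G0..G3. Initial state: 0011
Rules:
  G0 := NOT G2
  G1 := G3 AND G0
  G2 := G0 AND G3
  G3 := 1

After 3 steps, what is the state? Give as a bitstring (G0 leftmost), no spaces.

Step 1: G0=NOT G2=NOT 1=0 G1=G3&G0=1&0=0 G2=G0&G3=0&1=0 G3=1(const) -> 0001
Step 2: G0=NOT G2=NOT 0=1 G1=G3&G0=1&0=0 G2=G0&G3=0&1=0 G3=1(const) -> 1001
Step 3: G0=NOT G2=NOT 0=1 G1=G3&G0=1&1=1 G2=G0&G3=1&1=1 G3=1(const) -> 1111

1111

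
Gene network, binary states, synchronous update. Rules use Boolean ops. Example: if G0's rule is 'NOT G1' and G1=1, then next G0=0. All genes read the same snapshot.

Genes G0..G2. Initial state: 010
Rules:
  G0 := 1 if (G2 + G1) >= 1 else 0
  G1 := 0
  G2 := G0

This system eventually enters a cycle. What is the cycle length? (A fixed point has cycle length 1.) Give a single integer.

Answer: 2

Derivation:
Step 0: 010
Step 1: G0=(0+1>=1)=1 G1=0(const) G2=G0=0 -> 100
Step 2: G0=(0+0>=1)=0 G1=0(const) G2=G0=1 -> 001
Step 3: G0=(1+0>=1)=1 G1=0(const) G2=G0=0 -> 100
State from step 3 equals state from step 1 -> cycle length 2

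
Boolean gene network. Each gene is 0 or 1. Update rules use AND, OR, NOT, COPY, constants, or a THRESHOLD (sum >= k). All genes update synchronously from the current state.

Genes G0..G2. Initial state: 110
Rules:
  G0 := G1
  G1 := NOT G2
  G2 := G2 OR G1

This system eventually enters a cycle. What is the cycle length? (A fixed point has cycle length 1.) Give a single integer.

Answer: 1

Derivation:
Step 0: 110
Step 1: G0=G1=1 G1=NOT G2=NOT 0=1 G2=G2|G1=0|1=1 -> 111
Step 2: G0=G1=1 G1=NOT G2=NOT 1=0 G2=G2|G1=1|1=1 -> 101
Step 3: G0=G1=0 G1=NOT G2=NOT 1=0 G2=G2|G1=1|0=1 -> 001
Step 4: G0=G1=0 G1=NOT G2=NOT 1=0 G2=G2|G1=1|0=1 -> 001
State from step 4 equals state from step 3 -> cycle length 1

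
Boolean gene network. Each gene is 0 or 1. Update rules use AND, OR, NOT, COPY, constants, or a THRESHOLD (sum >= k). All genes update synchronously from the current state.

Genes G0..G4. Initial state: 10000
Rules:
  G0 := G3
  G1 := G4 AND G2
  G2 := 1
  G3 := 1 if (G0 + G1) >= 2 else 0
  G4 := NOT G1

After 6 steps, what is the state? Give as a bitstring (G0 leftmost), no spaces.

Step 1: G0=G3=0 G1=G4&G2=0&0=0 G2=1(const) G3=(1+0>=2)=0 G4=NOT G1=NOT 0=1 -> 00101
Step 2: G0=G3=0 G1=G4&G2=1&1=1 G2=1(const) G3=(0+0>=2)=0 G4=NOT G1=NOT 0=1 -> 01101
Step 3: G0=G3=0 G1=G4&G2=1&1=1 G2=1(const) G3=(0+1>=2)=0 G4=NOT G1=NOT 1=0 -> 01100
Step 4: G0=G3=0 G1=G4&G2=0&1=0 G2=1(const) G3=(0+1>=2)=0 G4=NOT G1=NOT 1=0 -> 00100
Step 5: G0=G3=0 G1=G4&G2=0&1=0 G2=1(const) G3=(0+0>=2)=0 G4=NOT G1=NOT 0=1 -> 00101
Step 6: G0=G3=0 G1=G4&G2=1&1=1 G2=1(const) G3=(0+0>=2)=0 G4=NOT G1=NOT 0=1 -> 01101

01101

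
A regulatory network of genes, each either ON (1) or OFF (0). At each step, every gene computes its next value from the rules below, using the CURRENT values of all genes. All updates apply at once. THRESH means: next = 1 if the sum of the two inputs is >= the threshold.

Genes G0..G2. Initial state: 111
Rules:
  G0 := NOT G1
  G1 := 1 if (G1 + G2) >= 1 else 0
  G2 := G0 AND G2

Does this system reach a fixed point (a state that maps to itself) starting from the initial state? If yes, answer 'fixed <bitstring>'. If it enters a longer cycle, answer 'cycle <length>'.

Answer: fixed 010

Derivation:
Step 0: 111
Step 1: G0=NOT G1=NOT 1=0 G1=(1+1>=1)=1 G2=G0&G2=1&1=1 -> 011
Step 2: G0=NOT G1=NOT 1=0 G1=(1+1>=1)=1 G2=G0&G2=0&1=0 -> 010
Step 3: G0=NOT G1=NOT 1=0 G1=(1+0>=1)=1 G2=G0&G2=0&0=0 -> 010
Fixed point reached at step 2: 010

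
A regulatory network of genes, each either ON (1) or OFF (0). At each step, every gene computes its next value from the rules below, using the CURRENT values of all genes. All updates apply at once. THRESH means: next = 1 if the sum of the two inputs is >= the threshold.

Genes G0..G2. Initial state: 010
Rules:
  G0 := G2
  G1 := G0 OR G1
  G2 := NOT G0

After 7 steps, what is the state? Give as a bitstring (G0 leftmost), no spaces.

Step 1: G0=G2=0 G1=G0|G1=0|1=1 G2=NOT G0=NOT 0=1 -> 011
Step 2: G0=G2=1 G1=G0|G1=0|1=1 G2=NOT G0=NOT 0=1 -> 111
Step 3: G0=G2=1 G1=G0|G1=1|1=1 G2=NOT G0=NOT 1=0 -> 110
Step 4: G0=G2=0 G1=G0|G1=1|1=1 G2=NOT G0=NOT 1=0 -> 010
Step 5: G0=G2=0 G1=G0|G1=0|1=1 G2=NOT G0=NOT 0=1 -> 011
Step 6: G0=G2=1 G1=G0|G1=0|1=1 G2=NOT G0=NOT 0=1 -> 111
Step 7: G0=G2=1 G1=G0|G1=1|1=1 G2=NOT G0=NOT 1=0 -> 110

110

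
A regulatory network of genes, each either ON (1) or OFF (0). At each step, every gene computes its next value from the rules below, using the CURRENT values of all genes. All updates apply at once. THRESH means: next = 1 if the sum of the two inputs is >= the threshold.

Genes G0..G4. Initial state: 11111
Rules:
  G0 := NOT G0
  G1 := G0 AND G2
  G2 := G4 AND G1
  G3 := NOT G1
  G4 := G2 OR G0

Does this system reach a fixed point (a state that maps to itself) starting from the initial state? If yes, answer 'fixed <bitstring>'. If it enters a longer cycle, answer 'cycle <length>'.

Step 0: 11111
Step 1: G0=NOT G0=NOT 1=0 G1=G0&G2=1&1=1 G2=G4&G1=1&1=1 G3=NOT G1=NOT 1=0 G4=G2|G0=1|1=1 -> 01101
Step 2: G0=NOT G0=NOT 0=1 G1=G0&G2=0&1=0 G2=G4&G1=1&1=1 G3=NOT G1=NOT 1=0 G4=G2|G0=1|0=1 -> 10101
Step 3: G0=NOT G0=NOT 1=0 G1=G0&G2=1&1=1 G2=G4&G1=1&0=0 G3=NOT G1=NOT 0=1 G4=G2|G0=1|1=1 -> 01011
Step 4: G0=NOT G0=NOT 0=1 G1=G0&G2=0&0=0 G2=G4&G1=1&1=1 G3=NOT G1=NOT 1=0 G4=G2|G0=0|0=0 -> 10100
Step 5: G0=NOT G0=NOT 1=0 G1=G0&G2=1&1=1 G2=G4&G1=0&0=0 G3=NOT G1=NOT 0=1 G4=G2|G0=1|1=1 -> 01011
Cycle of length 2 starting at step 3 -> no fixed point

Answer: cycle 2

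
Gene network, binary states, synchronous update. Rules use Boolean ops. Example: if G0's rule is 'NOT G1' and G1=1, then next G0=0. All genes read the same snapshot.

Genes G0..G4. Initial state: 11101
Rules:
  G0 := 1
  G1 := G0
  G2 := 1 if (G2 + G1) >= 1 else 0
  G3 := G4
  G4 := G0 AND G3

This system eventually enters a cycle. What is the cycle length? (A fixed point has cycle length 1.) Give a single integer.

Answer: 2

Derivation:
Step 0: 11101
Step 1: G0=1(const) G1=G0=1 G2=(1+1>=1)=1 G3=G4=1 G4=G0&G3=1&0=0 -> 11110
Step 2: G0=1(const) G1=G0=1 G2=(1+1>=1)=1 G3=G4=0 G4=G0&G3=1&1=1 -> 11101
State from step 2 equals state from step 0 -> cycle length 2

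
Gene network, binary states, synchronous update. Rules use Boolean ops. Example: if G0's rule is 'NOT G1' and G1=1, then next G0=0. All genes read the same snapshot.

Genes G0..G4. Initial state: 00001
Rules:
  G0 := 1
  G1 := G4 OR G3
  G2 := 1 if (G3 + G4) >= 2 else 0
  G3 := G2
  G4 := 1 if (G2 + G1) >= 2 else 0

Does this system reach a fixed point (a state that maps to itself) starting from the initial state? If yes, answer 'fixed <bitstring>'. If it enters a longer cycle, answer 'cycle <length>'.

Answer: fixed 10000

Derivation:
Step 0: 00001
Step 1: G0=1(const) G1=G4|G3=1|0=1 G2=(0+1>=2)=0 G3=G2=0 G4=(0+0>=2)=0 -> 11000
Step 2: G0=1(const) G1=G4|G3=0|0=0 G2=(0+0>=2)=0 G3=G2=0 G4=(0+1>=2)=0 -> 10000
Step 3: G0=1(const) G1=G4|G3=0|0=0 G2=(0+0>=2)=0 G3=G2=0 G4=(0+0>=2)=0 -> 10000
Fixed point reached at step 2: 10000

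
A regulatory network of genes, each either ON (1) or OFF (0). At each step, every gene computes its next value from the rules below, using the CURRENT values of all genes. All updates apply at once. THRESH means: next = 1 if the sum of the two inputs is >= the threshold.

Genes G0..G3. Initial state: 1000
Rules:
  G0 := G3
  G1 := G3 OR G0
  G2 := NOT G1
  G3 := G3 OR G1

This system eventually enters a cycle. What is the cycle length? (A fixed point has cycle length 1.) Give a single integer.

Answer: 1

Derivation:
Step 0: 1000
Step 1: G0=G3=0 G1=G3|G0=0|1=1 G2=NOT G1=NOT 0=1 G3=G3|G1=0|0=0 -> 0110
Step 2: G0=G3=0 G1=G3|G0=0|0=0 G2=NOT G1=NOT 1=0 G3=G3|G1=0|1=1 -> 0001
Step 3: G0=G3=1 G1=G3|G0=1|0=1 G2=NOT G1=NOT 0=1 G3=G3|G1=1|0=1 -> 1111
Step 4: G0=G3=1 G1=G3|G0=1|1=1 G2=NOT G1=NOT 1=0 G3=G3|G1=1|1=1 -> 1101
Step 5: G0=G3=1 G1=G3|G0=1|1=1 G2=NOT G1=NOT 1=0 G3=G3|G1=1|1=1 -> 1101
State from step 5 equals state from step 4 -> cycle length 1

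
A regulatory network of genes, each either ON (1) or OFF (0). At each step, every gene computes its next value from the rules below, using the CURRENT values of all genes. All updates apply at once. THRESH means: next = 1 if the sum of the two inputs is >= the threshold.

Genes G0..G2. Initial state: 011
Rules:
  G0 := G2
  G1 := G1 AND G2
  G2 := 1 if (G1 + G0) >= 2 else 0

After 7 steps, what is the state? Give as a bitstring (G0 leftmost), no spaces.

Step 1: G0=G2=1 G1=G1&G2=1&1=1 G2=(1+0>=2)=0 -> 110
Step 2: G0=G2=0 G1=G1&G2=1&0=0 G2=(1+1>=2)=1 -> 001
Step 3: G0=G2=1 G1=G1&G2=0&1=0 G2=(0+0>=2)=0 -> 100
Step 4: G0=G2=0 G1=G1&G2=0&0=0 G2=(0+1>=2)=0 -> 000
Step 5: G0=G2=0 G1=G1&G2=0&0=0 G2=(0+0>=2)=0 -> 000
Step 6: G0=G2=0 G1=G1&G2=0&0=0 G2=(0+0>=2)=0 -> 000
Step 7: G0=G2=0 G1=G1&G2=0&0=0 G2=(0+0>=2)=0 -> 000

000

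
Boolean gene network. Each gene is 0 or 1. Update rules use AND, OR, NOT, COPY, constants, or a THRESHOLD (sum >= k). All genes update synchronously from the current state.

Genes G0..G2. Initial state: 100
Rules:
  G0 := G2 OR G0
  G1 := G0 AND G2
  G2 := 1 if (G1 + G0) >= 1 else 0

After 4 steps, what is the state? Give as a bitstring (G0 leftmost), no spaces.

Step 1: G0=G2|G0=0|1=1 G1=G0&G2=1&0=0 G2=(0+1>=1)=1 -> 101
Step 2: G0=G2|G0=1|1=1 G1=G0&G2=1&1=1 G2=(0+1>=1)=1 -> 111
Step 3: G0=G2|G0=1|1=1 G1=G0&G2=1&1=1 G2=(1+1>=1)=1 -> 111
Step 4: G0=G2|G0=1|1=1 G1=G0&G2=1&1=1 G2=(1+1>=1)=1 -> 111

111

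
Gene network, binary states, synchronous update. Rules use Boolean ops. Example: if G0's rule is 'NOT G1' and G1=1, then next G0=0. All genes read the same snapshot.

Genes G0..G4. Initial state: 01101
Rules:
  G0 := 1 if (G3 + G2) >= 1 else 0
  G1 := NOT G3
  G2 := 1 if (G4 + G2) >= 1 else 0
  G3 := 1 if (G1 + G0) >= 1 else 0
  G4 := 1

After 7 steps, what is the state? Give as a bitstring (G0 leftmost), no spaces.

Step 1: G0=(0+1>=1)=1 G1=NOT G3=NOT 0=1 G2=(1+1>=1)=1 G3=(1+0>=1)=1 G4=1(const) -> 11111
Step 2: G0=(1+1>=1)=1 G1=NOT G3=NOT 1=0 G2=(1+1>=1)=1 G3=(1+1>=1)=1 G4=1(const) -> 10111
Step 3: G0=(1+1>=1)=1 G1=NOT G3=NOT 1=0 G2=(1+1>=1)=1 G3=(0+1>=1)=1 G4=1(const) -> 10111
Step 4: G0=(1+1>=1)=1 G1=NOT G3=NOT 1=0 G2=(1+1>=1)=1 G3=(0+1>=1)=1 G4=1(const) -> 10111
Step 5: G0=(1+1>=1)=1 G1=NOT G3=NOT 1=0 G2=(1+1>=1)=1 G3=(0+1>=1)=1 G4=1(const) -> 10111
Step 6: G0=(1+1>=1)=1 G1=NOT G3=NOT 1=0 G2=(1+1>=1)=1 G3=(0+1>=1)=1 G4=1(const) -> 10111
Step 7: G0=(1+1>=1)=1 G1=NOT G3=NOT 1=0 G2=(1+1>=1)=1 G3=(0+1>=1)=1 G4=1(const) -> 10111

10111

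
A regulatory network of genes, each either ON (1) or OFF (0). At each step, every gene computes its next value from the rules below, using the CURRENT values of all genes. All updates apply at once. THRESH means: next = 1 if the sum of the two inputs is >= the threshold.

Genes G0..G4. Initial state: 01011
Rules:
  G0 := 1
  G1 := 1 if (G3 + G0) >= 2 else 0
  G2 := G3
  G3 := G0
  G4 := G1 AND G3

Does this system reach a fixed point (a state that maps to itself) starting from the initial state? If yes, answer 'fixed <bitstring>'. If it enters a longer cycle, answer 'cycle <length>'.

Answer: fixed 11111

Derivation:
Step 0: 01011
Step 1: G0=1(const) G1=(1+0>=2)=0 G2=G3=1 G3=G0=0 G4=G1&G3=1&1=1 -> 10101
Step 2: G0=1(const) G1=(0+1>=2)=0 G2=G3=0 G3=G0=1 G4=G1&G3=0&0=0 -> 10010
Step 3: G0=1(const) G1=(1+1>=2)=1 G2=G3=1 G3=G0=1 G4=G1&G3=0&1=0 -> 11110
Step 4: G0=1(const) G1=(1+1>=2)=1 G2=G3=1 G3=G0=1 G4=G1&G3=1&1=1 -> 11111
Step 5: G0=1(const) G1=(1+1>=2)=1 G2=G3=1 G3=G0=1 G4=G1&G3=1&1=1 -> 11111
Fixed point reached at step 4: 11111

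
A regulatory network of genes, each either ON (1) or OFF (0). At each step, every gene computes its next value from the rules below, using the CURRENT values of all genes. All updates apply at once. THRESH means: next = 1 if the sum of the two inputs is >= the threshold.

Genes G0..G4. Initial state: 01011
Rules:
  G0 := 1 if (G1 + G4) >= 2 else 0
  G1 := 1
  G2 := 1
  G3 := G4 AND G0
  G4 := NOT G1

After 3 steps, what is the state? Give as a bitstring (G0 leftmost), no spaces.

Step 1: G0=(1+1>=2)=1 G1=1(const) G2=1(const) G3=G4&G0=1&0=0 G4=NOT G1=NOT 1=0 -> 11100
Step 2: G0=(1+0>=2)=0 G1=1(const) G2=1(const) G3=G4&G0=0&1=0 G4=NOT G1=NOT 1=0 -> 01100
Step 3: G0=(1+0>=2)=0 G1=1(const) G2=1(const) G3=G4&G0=0&0=0 G4=NOT G1=NOT 1=0 -> 01100

01100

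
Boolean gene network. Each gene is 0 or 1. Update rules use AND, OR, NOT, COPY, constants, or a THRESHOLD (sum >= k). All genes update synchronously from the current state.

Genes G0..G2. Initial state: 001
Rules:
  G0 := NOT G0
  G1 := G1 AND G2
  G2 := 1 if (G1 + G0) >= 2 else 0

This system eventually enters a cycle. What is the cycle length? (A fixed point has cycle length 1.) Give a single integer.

Step 0: 001
Step 1: G0=NOT G0=NOT 0=1 G1=G1&G2=0&1=0 G2=(0+0>=2)=0 -> 100
Step 2: G0=NOT G0=NOT 1=0 G1=G1&G2=0&0=0 G2=(0+1>=2)=0 -> 000
Step 3: G0=NOT G0=NOT 0=1 G1=G1&G2=0&0=0 G2=(0+0>=2)=0 -> 100
State from step 3 equals state from step 1 -> cycle length 2

Answer: 2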